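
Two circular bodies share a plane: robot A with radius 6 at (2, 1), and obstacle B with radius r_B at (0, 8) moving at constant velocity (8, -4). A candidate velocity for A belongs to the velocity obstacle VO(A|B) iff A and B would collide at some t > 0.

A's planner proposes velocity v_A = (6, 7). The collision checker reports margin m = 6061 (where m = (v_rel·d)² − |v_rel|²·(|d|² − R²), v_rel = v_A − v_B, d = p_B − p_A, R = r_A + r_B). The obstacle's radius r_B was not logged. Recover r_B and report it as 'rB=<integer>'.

m = 6061
d = (-2, 7);  v_rel = (-2, 11),  |v_rel|² = 125
v_rel×d = (-2)·(7) − (11)·(-2) = 8
since m = R²·125 − 8²:  R² = (64 + 6061) / 125 = 49
R = √49 = 7  ⇒  r_B = 7 − 6 = 1

rB=1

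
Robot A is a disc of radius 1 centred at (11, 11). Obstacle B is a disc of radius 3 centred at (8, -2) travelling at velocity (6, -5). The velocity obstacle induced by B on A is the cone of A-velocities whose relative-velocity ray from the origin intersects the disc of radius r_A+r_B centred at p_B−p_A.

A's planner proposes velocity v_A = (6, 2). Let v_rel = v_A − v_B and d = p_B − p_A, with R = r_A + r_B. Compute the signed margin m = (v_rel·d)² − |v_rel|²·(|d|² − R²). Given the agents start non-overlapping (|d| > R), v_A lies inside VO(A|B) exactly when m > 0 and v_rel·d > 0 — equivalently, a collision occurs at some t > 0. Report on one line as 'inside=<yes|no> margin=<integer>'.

d = (-3, -13),  |d|² = 178;  R = 1+3 = 4,  c = 178−4² = 162
v_rel = (0, 7),  |v_rel|² = 49;  v_rel·d = (0)·(-3) + (7)·(-13) = -91
49·t² + 182·t + 162 = 0  ⇒  m = (-91)² − 49·162 = 343
m = 343 > 0,  v_rel·d = -91 < 0  ⇒  outside

inside=no margin=343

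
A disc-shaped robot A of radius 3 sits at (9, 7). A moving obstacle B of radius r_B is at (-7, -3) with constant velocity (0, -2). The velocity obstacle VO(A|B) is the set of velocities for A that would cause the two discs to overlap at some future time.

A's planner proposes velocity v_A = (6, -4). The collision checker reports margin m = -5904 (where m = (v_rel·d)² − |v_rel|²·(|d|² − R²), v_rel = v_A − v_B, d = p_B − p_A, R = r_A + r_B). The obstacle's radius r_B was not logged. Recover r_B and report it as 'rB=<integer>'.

m = -5904
d = (-16, -10);  v_rel = (6, -2),  |v_rel|² = 40
v_rel×d = (6)·(-10) − (-2)·(-16) = -92
since m = R²·40 − (-92)²:  R² = (8464 + -5904) / 40 = 64
R = √64 = 8  ⇒  r_B = 8 − 3 = 5

rB=5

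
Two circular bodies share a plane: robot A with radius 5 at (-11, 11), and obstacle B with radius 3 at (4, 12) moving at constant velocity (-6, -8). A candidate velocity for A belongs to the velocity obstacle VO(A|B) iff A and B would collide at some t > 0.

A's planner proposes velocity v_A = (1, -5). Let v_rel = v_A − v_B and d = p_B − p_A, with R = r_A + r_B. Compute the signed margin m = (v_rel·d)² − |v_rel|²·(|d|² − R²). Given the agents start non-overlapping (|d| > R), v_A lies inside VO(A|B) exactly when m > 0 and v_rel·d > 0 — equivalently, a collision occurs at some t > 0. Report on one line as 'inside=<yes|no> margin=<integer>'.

d = (15, 1),  |d|² = 226;  R = 5+3 = 8,  c = 226−8² = 162
v_rel = (7, 3),  |v_rel|² = 58;  v_rel·d = (7)·(15) + (3)·(1) = 108
58·t² − 216·t + 162 = 0  ⇒  m = 108² − 58·162 = 2268
m = 2268 > 0,  v_rel·d = 108 > 0  ⇒  inside

inside=yes margin=2268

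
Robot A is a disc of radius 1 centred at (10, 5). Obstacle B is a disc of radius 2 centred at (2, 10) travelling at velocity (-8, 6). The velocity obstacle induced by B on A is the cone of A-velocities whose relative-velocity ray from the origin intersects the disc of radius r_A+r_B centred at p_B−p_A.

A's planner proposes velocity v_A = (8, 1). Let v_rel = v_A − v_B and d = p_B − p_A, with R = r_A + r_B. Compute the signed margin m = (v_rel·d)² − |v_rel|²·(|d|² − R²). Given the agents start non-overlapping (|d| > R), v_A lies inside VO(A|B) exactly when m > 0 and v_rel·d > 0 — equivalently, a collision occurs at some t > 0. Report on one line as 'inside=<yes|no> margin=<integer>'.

d = (-8, 5),  |d|² = 89;  R = 1+2 = 3,  c = 89−3² = 80
v_rel = (16, -5),  |v_rel|² = 281;  v_rel·d = (16)·(-8) + (-5)·(5) = -153
281·t² + 306·t + 80 = 0  ⇒  m = (-153)² − 281·80 = 929
m = 929 > 0,  v_rel·d = -153 < 0  ⇒  outside

inside=no margin=929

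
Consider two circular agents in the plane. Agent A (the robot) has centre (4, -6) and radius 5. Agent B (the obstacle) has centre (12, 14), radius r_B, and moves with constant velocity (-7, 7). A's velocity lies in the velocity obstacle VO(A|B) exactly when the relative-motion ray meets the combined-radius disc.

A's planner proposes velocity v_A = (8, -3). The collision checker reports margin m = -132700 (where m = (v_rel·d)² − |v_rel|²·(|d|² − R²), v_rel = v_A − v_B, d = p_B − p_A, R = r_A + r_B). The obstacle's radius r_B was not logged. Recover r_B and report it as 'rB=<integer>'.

m = -132700
d = (8, 20);  v_rel = (15, -10),  |v_rel|² = 325
v_rel×d = (15)·(20) − (-10)·(8) = 380
since m = R²·325 − 380²:  R² = (144400 + -132700) / 325 = 36
R = √36 = 6  ⇒  r_B = 6 − 5 = 1

rB=1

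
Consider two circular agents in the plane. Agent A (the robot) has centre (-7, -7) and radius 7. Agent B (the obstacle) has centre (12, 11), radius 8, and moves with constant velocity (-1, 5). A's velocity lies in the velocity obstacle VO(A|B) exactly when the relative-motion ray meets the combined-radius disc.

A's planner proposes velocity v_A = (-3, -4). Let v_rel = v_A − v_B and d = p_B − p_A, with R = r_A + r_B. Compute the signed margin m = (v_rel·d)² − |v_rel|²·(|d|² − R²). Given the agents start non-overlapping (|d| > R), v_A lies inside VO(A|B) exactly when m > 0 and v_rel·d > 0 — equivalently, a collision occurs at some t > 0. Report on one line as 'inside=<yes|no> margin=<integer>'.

d = (19, 18),  |d|² = 685;  R = 7+8 = 15,  c = 685−15² = 460
v_rel = (-2, -9),  |v_rel|² = 85;  v_rel·d = (-2)·(19) + (-9)·(18) = -200
85·t² + 400·t + 460 = 0  ⇒  m = (-200)² − 85·460 = 900
m = 900 > 0,  v_rel·d = -200 < 0  ⇒  outside

inside=no margin=900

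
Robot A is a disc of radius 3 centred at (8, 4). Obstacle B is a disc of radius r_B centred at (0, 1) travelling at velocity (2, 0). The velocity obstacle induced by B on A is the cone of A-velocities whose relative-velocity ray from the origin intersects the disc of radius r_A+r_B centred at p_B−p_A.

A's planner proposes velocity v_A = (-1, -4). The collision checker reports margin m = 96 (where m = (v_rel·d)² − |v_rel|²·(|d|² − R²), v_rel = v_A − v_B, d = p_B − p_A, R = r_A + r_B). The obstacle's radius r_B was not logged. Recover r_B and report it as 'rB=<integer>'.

m = 96
d = (-8, -3);  v_rel = (-3, -4),  |v_rel|² = 25
v_rel×d = (-3)·(-3) − (-4)·(-8) = -23
since m = R²·25 − (-23)²:  R² = (529 + 96) / 25 = 25
R = √25 = 5  ⇒  r_B = 5 − 3 = 2

rB=2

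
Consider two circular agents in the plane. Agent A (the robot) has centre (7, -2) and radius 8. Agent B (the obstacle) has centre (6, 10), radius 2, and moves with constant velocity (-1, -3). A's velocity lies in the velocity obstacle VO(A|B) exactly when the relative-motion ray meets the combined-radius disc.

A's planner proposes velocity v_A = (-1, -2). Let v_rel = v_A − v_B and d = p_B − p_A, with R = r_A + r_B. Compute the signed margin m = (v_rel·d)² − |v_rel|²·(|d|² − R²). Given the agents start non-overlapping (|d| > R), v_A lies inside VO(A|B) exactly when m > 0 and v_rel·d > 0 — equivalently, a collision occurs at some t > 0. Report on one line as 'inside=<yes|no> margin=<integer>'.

d = (-1, 12),  |d|² = 145;  R = 8+2 = 10,  c = 145−10² = 45
v_rel = (0, 1),  |v_rel|² = 1;  v_rel·d = (0)·(-1) + (1)·(12) = 12
1·t² − 24·t + 45 = 0  ⇒  m = 12² − 1·45 = 99
m = 99 > 0,  v_rel·d = 12 > 0  ⇒  inside

inside=yes margin=99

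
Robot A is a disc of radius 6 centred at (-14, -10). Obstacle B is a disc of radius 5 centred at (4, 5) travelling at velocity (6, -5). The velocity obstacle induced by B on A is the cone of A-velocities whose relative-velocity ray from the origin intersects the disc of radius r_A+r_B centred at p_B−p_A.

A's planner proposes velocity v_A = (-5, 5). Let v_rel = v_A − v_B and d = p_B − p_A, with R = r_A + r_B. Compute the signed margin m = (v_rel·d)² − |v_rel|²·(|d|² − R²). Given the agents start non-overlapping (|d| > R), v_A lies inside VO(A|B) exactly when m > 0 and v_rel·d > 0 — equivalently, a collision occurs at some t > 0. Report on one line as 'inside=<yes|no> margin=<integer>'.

d = (18, 15),  |d|² = 549;  R = 6+5 = 11,  c = 549−11² = 428
v_rel = (-11, 10),  |v_rel|² = 221;  v_rel·d = (-11)·(18) + (10)·(15) = -48
221·t² + 96·t + 428 = 0  ⇒  m = (-48)² − 221·428 = -92284
m = -92284 < 0,  v_rel·d = -48 < 0  ⇒  outside

inside=no margin=-92284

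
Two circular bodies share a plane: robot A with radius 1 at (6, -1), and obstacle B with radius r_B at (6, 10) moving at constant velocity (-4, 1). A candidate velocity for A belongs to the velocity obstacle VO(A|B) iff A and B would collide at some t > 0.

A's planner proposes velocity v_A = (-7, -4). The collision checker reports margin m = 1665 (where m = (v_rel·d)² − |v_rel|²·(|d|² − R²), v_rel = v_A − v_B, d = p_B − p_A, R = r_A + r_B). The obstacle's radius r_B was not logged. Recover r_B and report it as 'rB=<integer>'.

m = 1665
d = (0, 11);  v_rel = (-3, -5),  |v_rel|² = 34
v_rel×d = (-3)·(11) − (-5)·(0) = -33
since m = R²·34 − (-33)²:  R² = (1089 + 1665) / 34 = 81
R = √81 = 9  ⇒  r_B = 9 − 1 = 8

rB=8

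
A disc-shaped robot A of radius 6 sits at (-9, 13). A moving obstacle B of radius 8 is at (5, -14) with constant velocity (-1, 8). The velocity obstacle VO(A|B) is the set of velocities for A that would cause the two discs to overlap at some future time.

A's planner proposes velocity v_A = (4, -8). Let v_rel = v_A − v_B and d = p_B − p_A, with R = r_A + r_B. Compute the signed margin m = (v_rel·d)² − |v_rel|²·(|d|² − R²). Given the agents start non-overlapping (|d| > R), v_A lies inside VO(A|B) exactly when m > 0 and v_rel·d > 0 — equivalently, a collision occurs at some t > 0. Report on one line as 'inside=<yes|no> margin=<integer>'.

d = (14, -27),  |d|² = 925;  R = 6+8 = 14,  c = 925−14² = 729
v_rel = (5, -16),  |v_rel|² = 281;  v_rel·d = (5)·(14) + (-16)·(-27) = 502
281·t² − 1004·t + 729 = 0  ⇒  m = 502² − 281·729 = 47155
m = 47155 > 0,  v_rel·d = 502 > 0  ⇒  inside

inside=yes margin=47155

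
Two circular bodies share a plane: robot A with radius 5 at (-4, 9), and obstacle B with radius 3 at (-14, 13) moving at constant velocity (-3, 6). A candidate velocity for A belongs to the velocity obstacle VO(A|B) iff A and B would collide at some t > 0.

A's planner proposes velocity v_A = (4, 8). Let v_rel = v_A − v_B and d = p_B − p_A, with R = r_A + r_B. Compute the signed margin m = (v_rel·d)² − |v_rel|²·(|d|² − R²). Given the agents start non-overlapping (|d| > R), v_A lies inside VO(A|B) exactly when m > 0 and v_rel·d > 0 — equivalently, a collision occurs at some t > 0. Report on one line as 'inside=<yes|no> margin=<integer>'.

d = (-10, 4),  |d|² = 116;  R = 5+3 = 8,  c = 116−8² = 52
v_rel = (7, 2),  |v_rel|² = 53;  v_rel·d = (7)·(-10) + (2)·(4) = -62
53·t² + 124·t + 52 = 0  ⇒  m = (-62)² − 53·52 = 1088
m = 1088 > 0,  v_rel·d = -62 < 0  ⇒  outside

inside=no margin=1088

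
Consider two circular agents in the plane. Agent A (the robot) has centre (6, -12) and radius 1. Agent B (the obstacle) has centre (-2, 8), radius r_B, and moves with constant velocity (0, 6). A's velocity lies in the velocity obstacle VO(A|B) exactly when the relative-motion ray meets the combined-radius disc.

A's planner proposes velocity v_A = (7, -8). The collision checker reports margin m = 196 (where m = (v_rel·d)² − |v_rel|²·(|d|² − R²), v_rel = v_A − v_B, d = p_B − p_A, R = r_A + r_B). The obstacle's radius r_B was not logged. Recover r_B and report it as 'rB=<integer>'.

m = 196
d = (-8, 20);  v_rel = (7, -14),  |v_rel|² = 245
v_rel×d = (7)·(20) − (-14)·(-8) = 28
since m = R²·245 − 28²:  R² = (784 + 196) / 245 = 4
R = √4 = 2  ⇒  r_B = 2 − 1 = 1

rB=1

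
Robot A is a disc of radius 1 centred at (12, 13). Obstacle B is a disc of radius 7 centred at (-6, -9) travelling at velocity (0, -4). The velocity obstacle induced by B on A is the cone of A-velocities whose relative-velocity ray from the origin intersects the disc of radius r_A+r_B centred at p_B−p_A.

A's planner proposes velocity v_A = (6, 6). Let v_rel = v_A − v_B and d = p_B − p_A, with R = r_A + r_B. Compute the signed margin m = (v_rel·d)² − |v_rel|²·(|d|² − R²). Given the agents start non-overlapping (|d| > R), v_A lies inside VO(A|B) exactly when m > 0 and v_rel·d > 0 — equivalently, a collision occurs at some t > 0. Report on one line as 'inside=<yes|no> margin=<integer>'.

d = (-18, -22),  |d|² = 808;  R = 1+7 = 8,  c = 808−8² = 744
v_rel = (6, 10),  |v_rel|² = 136;  v_rel·d = (6)·(-18) + (10)·(-22) = -328
136·t² + 656·t + 744 = 0  ⇒  m = (-328)² − 136·744 = 6400
m = 6400 > 0,  v_rel·d = -328 < 0  ⇒  outside

inside=no margin=6400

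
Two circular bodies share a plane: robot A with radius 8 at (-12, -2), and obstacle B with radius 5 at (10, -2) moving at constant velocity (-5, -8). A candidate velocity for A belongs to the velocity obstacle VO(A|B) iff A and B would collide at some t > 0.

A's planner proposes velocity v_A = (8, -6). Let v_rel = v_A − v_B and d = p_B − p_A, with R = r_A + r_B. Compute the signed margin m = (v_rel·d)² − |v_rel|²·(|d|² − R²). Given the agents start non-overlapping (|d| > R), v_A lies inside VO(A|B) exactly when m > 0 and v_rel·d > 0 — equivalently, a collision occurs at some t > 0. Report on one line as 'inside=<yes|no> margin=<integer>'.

d = (22, 0),  |d|² = 484;  R = 8+5 = 13,  c = 484−13² = 315
v_rel = (13, 2),  |v_rel|² = 173;  v_rel·d = (13)·(22) + (2)·(0) = 286
173·t² − 572·t + 315 = 0  ⇒  m = 286² − 173·315 = 27301
m = 27301 > 0,  v_rel·d = 286 > 0  ⇒  inside

inside=yes margin=27301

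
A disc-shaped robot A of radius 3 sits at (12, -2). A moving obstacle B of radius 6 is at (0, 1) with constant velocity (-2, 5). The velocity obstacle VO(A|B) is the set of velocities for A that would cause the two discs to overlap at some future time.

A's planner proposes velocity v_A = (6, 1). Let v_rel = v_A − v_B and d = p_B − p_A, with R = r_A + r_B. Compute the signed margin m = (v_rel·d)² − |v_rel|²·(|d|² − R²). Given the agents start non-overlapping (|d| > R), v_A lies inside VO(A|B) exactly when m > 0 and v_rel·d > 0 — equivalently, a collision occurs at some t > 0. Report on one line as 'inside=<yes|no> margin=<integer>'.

d = (-12, 3),  |d|² = 153;  R = 3+6 = 9,  c = 153−9² = 72
v_rel = (8, -4),  |v_rel|² = 80;  v_rel·d = (8)·(-12) + (-4)·(3) = -108
80·t² + 216·t + 72 = 0  ⇒  m = (-108)² − 80·72 = 5904
m = 5904 > 0,  v_rel·d = -108 < 0  ⇒  outside

inside=no margin=5904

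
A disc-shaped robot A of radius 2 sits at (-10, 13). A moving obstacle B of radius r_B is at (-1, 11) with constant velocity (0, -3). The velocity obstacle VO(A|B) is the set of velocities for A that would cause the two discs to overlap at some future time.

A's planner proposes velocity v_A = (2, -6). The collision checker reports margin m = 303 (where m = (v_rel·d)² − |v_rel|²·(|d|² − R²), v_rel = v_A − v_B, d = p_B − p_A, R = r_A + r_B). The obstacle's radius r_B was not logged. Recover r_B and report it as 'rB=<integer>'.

m = 303
d = (9, -2);  v_rel = (2, -3),  |v_rel|² = 13
v_rel×d = (2)·(-2) − (-3)·(9) = 23
since m = R²·13 − 23²:  R² = (529 + 303) / 13 = 64
R = √64 = 8  ⇒  r_B = 8 − 2 = 6

rB=6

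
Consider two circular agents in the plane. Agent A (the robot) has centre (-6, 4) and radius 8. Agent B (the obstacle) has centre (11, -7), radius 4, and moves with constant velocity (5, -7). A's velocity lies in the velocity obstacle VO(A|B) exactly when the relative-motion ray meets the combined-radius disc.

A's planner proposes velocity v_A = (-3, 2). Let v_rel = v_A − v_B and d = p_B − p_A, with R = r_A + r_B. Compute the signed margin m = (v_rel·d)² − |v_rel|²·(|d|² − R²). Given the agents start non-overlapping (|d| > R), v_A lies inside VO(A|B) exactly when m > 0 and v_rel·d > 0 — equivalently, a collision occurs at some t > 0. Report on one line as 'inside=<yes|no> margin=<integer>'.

d = (17, -11),  |d|² = 410;  R = 8+4 = 12,  c = 410−12² = 266
v_rel = (-8, 9),  |v_rel|² = 145;  v_rel·d = (-8)·(17) + (9)·(-11) = -235
145·t² + 470·t + 266 = 0  ⇒  m = (-235)² − 145·266 = 16655
m = 16655 > 0,  v_rel·d = -235 < 0  ⇒  outside

inside=no margin=16655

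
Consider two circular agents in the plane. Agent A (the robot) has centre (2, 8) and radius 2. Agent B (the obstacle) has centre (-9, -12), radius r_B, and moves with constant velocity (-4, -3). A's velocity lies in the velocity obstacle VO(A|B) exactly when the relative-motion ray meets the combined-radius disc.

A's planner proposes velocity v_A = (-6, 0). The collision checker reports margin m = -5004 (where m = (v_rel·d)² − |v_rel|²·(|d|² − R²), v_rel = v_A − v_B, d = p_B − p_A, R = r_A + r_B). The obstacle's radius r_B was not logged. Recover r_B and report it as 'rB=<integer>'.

m = -5004
d = (-11, -20);  v_rel = (-2, 3),  |v_rel|² = 13
v_rel×d = (-2)·(-20) − (3)·(-11) = 73
since m = R²·13 − 73²:  R² = (5329 + -5004) / 13 = 25
R = √25 = 5  ⇒  r_B = 5 − 2 = 3

rB=3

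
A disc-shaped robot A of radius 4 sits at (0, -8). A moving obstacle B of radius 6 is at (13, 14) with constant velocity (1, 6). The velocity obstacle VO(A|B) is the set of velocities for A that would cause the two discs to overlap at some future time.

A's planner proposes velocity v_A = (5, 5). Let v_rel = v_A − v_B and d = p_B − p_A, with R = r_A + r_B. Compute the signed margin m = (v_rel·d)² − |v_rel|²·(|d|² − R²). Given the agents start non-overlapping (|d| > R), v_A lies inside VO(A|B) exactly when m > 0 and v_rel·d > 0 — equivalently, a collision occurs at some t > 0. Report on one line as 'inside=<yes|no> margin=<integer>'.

d = (13, 22),  |d|² = 653;  R = 4+6 = 10,  c = 653−10² = 553
v_rel = (4, -1),  |v_rel|² = 17;  v_rel·d = (4)·(13) + (-1)·(22) = 30
17·t² − 60·t + 553 = 0  ⇒  m = 30² − 17·553 = -8501
m = -8501 < 0,  v_rel·d = 30 > 0  ⇒  outside

inside=no margin=-8501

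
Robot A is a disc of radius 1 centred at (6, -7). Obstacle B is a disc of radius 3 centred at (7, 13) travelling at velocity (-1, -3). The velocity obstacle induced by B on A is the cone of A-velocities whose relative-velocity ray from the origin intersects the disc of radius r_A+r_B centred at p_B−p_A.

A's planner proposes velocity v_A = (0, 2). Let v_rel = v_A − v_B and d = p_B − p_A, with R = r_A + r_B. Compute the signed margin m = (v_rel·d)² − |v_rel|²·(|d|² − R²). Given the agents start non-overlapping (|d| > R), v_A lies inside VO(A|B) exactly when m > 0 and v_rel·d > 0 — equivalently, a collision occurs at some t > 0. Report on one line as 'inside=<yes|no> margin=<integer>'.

d = (1, 20),  |d|² = 401;  R = 1+3 = 4,  c = 401−4² = 385
v_rel = (1, 5),  |v_rel|² = 26;  v_rel·d = (1)·(1) + (5)·(20) = 101
26·t² − 202·t + 385 = 0  ⇒  m = 101² − 26·385 = 191
m = 191 > 0,  v_rel·d = 101 > 0  ⇒  inside

inside=yes margin=191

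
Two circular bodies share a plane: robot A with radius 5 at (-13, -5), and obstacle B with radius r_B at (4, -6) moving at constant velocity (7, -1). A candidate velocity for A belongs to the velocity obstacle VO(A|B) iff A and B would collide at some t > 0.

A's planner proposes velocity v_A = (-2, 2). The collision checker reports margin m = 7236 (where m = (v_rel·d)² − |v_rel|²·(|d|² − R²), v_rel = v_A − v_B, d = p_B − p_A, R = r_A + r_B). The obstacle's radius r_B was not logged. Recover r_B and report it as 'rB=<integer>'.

m = 7236
d = (17, -1);  v_rel = (-9, 3),  |v_rel|² = 90
v_rel×d = (-9)·(-1) − (3)·(17) = -42
since m = R²·90 − (-42)²:  R² = (1764 + 7236) / 90 = 100
R = √100 = 10  ⇒  r_B = 10 − 5 = 5

rB=5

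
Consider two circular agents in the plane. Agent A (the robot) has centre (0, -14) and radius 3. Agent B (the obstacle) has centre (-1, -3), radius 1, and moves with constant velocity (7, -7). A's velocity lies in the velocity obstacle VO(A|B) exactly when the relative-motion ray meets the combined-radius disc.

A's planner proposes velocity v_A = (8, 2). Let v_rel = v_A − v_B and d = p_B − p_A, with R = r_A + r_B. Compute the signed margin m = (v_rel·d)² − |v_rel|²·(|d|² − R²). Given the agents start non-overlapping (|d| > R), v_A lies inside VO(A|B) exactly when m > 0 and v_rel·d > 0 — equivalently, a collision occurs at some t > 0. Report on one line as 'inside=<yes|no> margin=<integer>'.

d = (-1, 11),  |d|² = 122;  R = 3+1 = 4,  c = 122−4² = 106
v_rel = (1, 9),  |v_rel|² = 82;  v_rel·d = (1)·(-1) + (9)·(11) = 98
82·t² − 196·t + 106 = 0  ⇒  m = 98² − 82·106 = 912
m = 912 > 0,  v_rel·d = 98 > 0  ⇒  inside

inside=yes margin=912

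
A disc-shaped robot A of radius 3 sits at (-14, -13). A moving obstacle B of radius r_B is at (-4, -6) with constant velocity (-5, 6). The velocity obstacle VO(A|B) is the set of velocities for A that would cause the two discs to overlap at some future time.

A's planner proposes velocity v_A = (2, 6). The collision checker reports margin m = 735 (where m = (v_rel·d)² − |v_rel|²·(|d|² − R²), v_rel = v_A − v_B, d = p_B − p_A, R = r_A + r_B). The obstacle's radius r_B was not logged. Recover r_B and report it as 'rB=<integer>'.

m = 735
d = (10, 7);  v_rel = (7, 0),  |v_rel|² = 49
v_rel×d = (7)·(7) − (0)·(10) = 49
since m = R²·49 − 49²:  R² = (2401 + 735) / 49 = 64
R = √64 = 8  ⇒  r_B = 8 − 3 = 5

rB=5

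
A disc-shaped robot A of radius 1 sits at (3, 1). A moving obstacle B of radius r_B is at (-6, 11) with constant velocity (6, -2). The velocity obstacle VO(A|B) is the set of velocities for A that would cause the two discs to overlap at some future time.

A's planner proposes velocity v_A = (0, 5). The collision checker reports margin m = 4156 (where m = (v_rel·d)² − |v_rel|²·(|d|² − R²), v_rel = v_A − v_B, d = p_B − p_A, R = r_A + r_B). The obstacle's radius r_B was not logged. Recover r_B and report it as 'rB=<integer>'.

m = 4156
d = (-9, 10);  v_rel = (-6, 7),  |v_rel|² = 85
v_rel×d = (-6)·(10) − (7)·(-9) = 3
since m = R²·85 − 3²:  R² = (9 + 4156) / 85 = 49
R = √49 = 7  ⇒  r_B = 7 − 1 = 6

rB=6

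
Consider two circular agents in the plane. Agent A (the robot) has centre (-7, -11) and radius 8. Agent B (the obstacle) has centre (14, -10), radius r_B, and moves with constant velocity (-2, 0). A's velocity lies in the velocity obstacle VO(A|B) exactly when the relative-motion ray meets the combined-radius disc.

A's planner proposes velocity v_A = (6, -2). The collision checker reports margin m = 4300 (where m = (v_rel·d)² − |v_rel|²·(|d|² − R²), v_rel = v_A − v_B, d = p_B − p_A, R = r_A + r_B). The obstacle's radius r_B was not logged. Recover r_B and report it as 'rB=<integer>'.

m = 4300
d = (21, 1);  v_rel = (8, -2),  |v_rel|² = 68
v_rel×d = (8)·(1) − (-2)·(21) = 50
since m = R²·68 − 50²:  R² = (2500 + 4300) / 68 = 100
R = √100 = 10  ⇒  r_B = 10 − 8 = 2

rB=2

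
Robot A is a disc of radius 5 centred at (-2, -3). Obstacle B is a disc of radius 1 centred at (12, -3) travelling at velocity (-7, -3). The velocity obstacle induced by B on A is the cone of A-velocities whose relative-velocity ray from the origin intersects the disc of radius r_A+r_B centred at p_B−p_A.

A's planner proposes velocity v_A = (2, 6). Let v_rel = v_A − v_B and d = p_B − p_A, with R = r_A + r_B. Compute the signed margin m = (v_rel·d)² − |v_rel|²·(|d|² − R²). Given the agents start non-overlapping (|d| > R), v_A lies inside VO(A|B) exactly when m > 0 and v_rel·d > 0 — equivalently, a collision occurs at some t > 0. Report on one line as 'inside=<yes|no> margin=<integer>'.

d = (14, 0),  |d|² = 196;  R = 5+1 = 6,  c = 196−6² = 160
v_rel = (9, 9),  |v_rel|² = 162;  v_rel·d = (9)·(14) + (9)·(0) = 126
162·t² − 252·t + 160 = 0  ⇒  m = 126² − 162·160 = -10044
m = -10044 < 0,  v_rel·d = 126 > 0  ⇒  outside

inside=no margin=-10044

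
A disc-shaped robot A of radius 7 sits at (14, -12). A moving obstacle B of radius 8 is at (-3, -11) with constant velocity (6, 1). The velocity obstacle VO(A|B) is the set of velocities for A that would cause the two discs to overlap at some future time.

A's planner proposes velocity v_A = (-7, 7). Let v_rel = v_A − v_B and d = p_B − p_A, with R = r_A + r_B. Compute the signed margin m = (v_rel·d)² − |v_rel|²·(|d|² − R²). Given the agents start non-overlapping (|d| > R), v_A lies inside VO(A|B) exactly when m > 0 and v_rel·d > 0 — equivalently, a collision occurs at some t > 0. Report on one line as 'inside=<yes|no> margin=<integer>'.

d = (-17, 1),  |d|² = 290;  R = 7+8 = 15,  c = 290−15² = 65
v_rel = (-13, 6),  |v_rel|² = 205;  v_rel·d = (-13)·(-17) + (6)·(1) = 227
205·t² − 454·t + 65 = 0  ⇒  m = 227² − 205·65 = 38204
m = 38204 > 0,  v_rel·d = 227 > 0  ⇒  inside

inside=yes margin=38204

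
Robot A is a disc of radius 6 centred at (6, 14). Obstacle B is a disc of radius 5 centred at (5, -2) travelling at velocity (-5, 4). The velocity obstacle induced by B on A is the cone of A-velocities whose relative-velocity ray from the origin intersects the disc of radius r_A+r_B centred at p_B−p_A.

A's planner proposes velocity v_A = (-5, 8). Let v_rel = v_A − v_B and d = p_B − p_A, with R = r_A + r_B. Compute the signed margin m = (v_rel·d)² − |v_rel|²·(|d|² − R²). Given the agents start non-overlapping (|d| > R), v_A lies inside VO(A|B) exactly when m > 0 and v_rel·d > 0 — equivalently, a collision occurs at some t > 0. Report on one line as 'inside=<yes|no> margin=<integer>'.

d = (-1, -16),  |d|² = 257;  R = 6+5 = 11,  c = 257−11² = 136
v_rel = (0, 4),  |v_rel|² = 16;  v_rel·d = (0)·(-1) + (4)·(-16) = -64
16·t² + 128·t + 136 = 0  ⇒  m = (-64)² − 16·136 = 1920
m = 1920 > 0,  v_rel·d = -64 < 0  ⇒  outside

inside=no margin=1920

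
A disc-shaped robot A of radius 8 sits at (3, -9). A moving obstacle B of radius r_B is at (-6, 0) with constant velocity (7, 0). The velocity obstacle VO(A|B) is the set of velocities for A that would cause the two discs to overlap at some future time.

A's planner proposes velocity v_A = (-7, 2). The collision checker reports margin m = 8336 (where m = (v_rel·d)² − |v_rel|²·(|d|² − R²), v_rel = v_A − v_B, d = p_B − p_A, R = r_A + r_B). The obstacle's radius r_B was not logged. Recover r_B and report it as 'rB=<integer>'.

m = 8336
d = (-9, 9);  v_rel = (-14, 2),  |v_rel|² = 200
v_rel×d = (-14)·(9) − (2)·(-9) = -108
since m = R²·200 − (-108)²:  R² = (11664 + 8336) / 200 = 100
R = √100 = 10  ⇒  r_B = 10 − 8 = 2

rB=2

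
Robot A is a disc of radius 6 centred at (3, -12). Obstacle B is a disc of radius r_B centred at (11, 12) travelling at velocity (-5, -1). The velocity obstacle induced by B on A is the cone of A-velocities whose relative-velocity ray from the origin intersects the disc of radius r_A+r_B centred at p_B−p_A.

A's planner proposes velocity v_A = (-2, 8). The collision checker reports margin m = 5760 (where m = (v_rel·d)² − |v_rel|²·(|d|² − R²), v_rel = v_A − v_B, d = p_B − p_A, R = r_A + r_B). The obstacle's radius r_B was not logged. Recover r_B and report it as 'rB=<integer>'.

m = 5760
d = (8, 24);  v_rel = (3, 9),  |v_rel|² = 90
v_rel×d = (3)·(24) − (9)·(8) = 0
since m = R²·90 − 0²:  R² = (0 + 5760) / 90 = 64
R = √64 = 8  ⇒  r_B = 8 − 6 = 2

rB=2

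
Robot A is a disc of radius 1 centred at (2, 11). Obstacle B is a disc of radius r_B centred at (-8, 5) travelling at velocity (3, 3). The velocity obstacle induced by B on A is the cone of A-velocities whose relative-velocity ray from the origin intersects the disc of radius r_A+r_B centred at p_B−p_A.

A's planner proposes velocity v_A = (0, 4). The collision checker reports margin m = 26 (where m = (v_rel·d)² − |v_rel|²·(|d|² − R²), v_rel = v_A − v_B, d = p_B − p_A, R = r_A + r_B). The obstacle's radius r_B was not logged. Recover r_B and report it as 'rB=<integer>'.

m = 26
d = (-10, -6);  v_rel = (-3, 1),  |v_rel|² = 10
v_rel×d = (-3)·(-6) − (1)·(-10) = 28
since m = R²·10 − 28²:  R² = (784 + 26) / 10 = 81
R = √81 = 9  ⇒  r_B = 9 − 1 = 8

rB=8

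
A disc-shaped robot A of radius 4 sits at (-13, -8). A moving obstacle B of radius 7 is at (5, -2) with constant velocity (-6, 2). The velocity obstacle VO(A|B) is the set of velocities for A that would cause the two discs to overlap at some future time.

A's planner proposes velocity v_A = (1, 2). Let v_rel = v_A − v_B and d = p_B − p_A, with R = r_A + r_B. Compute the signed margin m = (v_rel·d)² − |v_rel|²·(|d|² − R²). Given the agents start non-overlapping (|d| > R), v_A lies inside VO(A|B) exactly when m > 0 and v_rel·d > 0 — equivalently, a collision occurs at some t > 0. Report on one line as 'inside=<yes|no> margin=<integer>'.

d = (18, 6),  |d|² = 360;  R = 4+7 = 11,  c = 360−11² = 239
v_rel = (7, 0),  |v_rel|² = 49;  v_rel·d = (7)·(18) + (0)·(6) = 126
49·t² − 252·t + 239 = 0  ⇒  m = 126² − 49·239 = 4165
m = 4165 > 0,  v_rel·d = 126 > 0  ⇒  inside

inside=yes margin=4165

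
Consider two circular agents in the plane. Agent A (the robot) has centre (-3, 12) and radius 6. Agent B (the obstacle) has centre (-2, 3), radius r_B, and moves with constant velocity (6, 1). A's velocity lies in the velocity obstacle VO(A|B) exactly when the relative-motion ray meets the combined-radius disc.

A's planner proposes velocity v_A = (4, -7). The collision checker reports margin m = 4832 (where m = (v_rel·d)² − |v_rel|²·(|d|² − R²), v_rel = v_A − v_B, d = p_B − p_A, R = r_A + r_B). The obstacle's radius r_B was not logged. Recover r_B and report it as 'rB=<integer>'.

m = 4832
d = (1, -9);  v_rel = (-2, -8),  |v_rel|² = 68
v_rel×d = (-2)·(-9) − (-8)·(1) = 26
since m = R²·68 − 26²:  R² = (676 + 4832) / 68 = 81
R = √81 = 9  ⇒  r_B = 9 − 6 = 3

rB=3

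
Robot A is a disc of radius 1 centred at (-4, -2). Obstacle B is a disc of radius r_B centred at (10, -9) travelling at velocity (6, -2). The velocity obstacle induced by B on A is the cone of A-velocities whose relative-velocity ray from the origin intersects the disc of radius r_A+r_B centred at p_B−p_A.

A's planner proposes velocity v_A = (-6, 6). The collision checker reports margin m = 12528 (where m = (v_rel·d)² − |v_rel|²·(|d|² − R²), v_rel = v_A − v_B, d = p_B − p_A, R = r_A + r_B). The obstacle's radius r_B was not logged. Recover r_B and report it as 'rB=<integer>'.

m = 12528
d = (14, -7);  v_rel = (-12, 8),  |v_rel|² = 208
v_rel×d = (-12)·(-7) − (8)·(14) = -28
since m = R²·208 − (-28)²:  R² = (784 + 12528) / 208 = 64
R = √64 = 8  ⇒  r_B = 8 − 1 = 7

rB=7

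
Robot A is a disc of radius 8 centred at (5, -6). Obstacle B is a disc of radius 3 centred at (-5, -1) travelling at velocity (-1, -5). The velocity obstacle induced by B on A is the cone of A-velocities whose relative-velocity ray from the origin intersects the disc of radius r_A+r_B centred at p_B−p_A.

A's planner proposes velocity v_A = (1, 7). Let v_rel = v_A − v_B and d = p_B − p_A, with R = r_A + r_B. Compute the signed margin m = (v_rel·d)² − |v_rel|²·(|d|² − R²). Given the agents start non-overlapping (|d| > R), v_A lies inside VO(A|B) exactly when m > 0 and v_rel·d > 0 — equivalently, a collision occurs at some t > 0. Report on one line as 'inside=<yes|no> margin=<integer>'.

d = (-10, 5),  |d|² = 125;  R = 8+3 = 11,  c = 125−11² = 4
v_rel = (2, 12),  |v_rel|² = 148;  v_rel·d = (2)·(-10) + (12)·(5) = 40
148·t² − 80·t + 4 = 0  ⇒  m = 40² − 148·4 = 1008
m = 1008 > 0,  v_rel·d = 40 > 0  ⇒  inside

inside=yes margin=1008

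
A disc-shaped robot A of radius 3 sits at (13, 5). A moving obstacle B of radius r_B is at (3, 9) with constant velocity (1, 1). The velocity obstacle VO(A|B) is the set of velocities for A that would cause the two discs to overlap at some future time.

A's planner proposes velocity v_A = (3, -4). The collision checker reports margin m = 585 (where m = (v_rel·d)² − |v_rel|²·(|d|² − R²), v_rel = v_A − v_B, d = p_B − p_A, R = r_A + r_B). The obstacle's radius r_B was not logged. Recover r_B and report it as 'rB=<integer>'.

m = 585
d = (-10, 4);  v_rel = (2, -5),  |v_rel|² = 29
v_rel×d = (2)·(4) − (-5)·(-10) = -42
since m = R²·29 − (-42)²:  R² = (1764 + 585) / 29 = 81
R = √81 = 9  ⇒  r_B = 9 − 3 = 6

rB=6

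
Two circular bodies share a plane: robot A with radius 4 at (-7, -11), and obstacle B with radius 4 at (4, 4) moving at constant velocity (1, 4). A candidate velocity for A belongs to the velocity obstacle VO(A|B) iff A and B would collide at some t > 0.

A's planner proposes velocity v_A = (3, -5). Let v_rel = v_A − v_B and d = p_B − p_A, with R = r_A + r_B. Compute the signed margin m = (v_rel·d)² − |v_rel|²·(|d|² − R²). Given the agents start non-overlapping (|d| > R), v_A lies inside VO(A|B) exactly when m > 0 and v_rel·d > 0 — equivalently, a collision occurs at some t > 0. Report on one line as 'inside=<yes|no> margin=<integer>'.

d = (11, 15),  |d|² = 346;  R = 4+4 = 8,  c = 346−8² = 282
v_rel = (2, -9),  |v_rel|² = 85;  v_rel·d = (2)·(11) + (-9)·(15) = -113
85·t² + 226·t + 282 = 0  ⇒  m = (-113)² − 85·282 = -11201
m = -11201 < 0,  v_rel·d = -113 < 0  ⇒  outside

inside=no margin=-11201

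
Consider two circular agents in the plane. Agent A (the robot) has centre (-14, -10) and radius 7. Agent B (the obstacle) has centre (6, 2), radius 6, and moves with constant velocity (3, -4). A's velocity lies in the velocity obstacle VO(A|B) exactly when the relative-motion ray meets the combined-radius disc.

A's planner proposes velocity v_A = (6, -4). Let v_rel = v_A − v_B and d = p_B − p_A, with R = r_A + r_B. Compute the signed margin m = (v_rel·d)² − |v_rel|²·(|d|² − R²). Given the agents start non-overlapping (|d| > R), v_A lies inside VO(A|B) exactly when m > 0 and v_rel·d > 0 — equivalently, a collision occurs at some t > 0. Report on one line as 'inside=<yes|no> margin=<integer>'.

d = (20, 12),  |d|² = 544;  R = 7+6 = 13,  c = 544−13² = 375
v_rel = (3, 0),  |v_rel|² = 9;  v_rel·d = (3)·(20) + (0)·(12) = 60
9·t² − 120·t + 375 = 0  ⇒  m = 60² − 9·375 = 225
m = 225 > 0,  v_rel·d = 60 > 0  ⇒  inside

inside=yes margin=225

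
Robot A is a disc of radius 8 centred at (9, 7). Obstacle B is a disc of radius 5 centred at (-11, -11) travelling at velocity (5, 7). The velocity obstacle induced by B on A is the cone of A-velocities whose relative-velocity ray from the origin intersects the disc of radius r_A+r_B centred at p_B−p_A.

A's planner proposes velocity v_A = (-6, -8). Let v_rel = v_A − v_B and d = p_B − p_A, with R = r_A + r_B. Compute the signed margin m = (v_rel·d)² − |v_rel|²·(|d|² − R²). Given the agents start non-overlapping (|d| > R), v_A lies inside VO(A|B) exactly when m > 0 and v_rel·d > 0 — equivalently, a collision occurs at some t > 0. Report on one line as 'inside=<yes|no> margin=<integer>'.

d = (-20, -18),  |d|² = 724;  R = 8+5 = 13,  c = 724−13² = 555
v_rel = (-11, -15),  |v_rel|² = 346;  v_rel·d = (-11)·(-20) + (-15)·(-18) = 490
346·t² − 980·t + 555 = 0  ⇒  m = 490² − 346·555 = 48070
m = 48070 > 0,  v_rel·d = 490 > 0  ⇒  inside

inside=yes margin=48070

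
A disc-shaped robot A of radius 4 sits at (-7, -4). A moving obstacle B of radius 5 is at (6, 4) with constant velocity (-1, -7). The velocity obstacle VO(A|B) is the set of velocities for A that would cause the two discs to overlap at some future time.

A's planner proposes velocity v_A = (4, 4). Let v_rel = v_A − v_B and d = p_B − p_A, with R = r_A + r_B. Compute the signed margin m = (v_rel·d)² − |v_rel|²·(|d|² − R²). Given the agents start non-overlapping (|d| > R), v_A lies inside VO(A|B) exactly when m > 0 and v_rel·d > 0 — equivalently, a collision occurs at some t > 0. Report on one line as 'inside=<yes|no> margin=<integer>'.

d = (13, 8),  |d|² = 233;  R = 4+5 = 9,  c = 233−9² = 152
v_rel = (5, 11),  |v_rel|² = 146;  v_rel·d = (5)·(13) + (11)·(8) = 153
146·t² − 306·t + 152 = 0  ⇒  m = 153² − 146·152 = 1217
m = 1217 > 0,  v_rel·d = 153 > 0  ⇒  inside

inside=yes margin=1217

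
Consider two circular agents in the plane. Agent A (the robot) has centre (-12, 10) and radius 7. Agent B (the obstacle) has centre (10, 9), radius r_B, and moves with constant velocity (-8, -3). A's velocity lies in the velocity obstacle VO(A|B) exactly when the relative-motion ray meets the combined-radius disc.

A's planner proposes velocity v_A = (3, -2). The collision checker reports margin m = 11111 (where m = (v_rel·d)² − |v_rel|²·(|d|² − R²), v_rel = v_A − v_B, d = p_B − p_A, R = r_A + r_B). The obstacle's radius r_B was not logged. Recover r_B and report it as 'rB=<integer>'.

m = 11111
d = (22, -1);  v_rel = (11, 1),  |v_rel|² = 122
v_rel×d = (11)·(-1) − (1)·(22) = -33
since m = R²·122 − (-33)²:  R² = (1089 + 11111) / 122 = 100
R = √100 = 10  ⇒  r_B = 10 − 7 = 3

rB=3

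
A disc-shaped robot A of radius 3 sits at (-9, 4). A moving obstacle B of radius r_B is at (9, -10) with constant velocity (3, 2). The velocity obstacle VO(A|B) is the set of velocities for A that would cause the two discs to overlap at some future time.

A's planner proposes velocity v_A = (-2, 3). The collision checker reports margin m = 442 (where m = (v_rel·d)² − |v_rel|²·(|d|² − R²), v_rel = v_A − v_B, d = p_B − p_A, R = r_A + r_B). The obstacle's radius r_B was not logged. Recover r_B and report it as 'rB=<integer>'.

m = 442
d = (18, -14);  v_rel = (-5, 1),  |v_rel|² = 26
v_rel×d = (-5)·(-14) − (1)·(18) = 52
since m = R²·26 − 52²:  R² = (2704 + 442) / 26 = 121
R = √121 = 11  ⇒  r_B = 11 − 3 = 8

rB=8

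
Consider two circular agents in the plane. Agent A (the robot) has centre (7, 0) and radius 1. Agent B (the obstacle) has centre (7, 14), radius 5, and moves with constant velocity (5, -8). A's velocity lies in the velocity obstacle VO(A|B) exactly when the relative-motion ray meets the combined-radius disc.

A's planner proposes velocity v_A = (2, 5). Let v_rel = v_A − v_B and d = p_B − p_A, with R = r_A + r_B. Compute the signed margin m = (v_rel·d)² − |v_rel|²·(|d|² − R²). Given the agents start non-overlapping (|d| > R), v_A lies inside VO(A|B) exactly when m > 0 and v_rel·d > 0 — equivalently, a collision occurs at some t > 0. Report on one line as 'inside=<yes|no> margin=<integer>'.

d = (0, 14),  |d|² = 196;  R = 1+5 = 6,  c = 196−6² = 160
v_rel = (-3, 13),  |v_rel|² = 178;  v_rel·d = (-3)·(0) + (13)·(14) = 182
178·t² − 364·t + 160 = 0  ⇒  m = 182² − 178·160 = 4644
m = 4644 > 0,  v_rel·d = 182 > 0  ⇒  inside

inside=yes margin=4644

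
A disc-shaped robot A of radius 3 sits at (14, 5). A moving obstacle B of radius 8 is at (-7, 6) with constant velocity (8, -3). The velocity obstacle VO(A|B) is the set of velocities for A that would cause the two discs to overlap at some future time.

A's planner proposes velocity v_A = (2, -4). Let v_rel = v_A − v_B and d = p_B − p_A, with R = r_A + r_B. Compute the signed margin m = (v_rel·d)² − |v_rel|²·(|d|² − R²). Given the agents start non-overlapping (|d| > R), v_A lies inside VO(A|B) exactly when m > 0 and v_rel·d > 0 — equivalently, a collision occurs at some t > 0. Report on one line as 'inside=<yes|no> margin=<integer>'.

d = (-21, 1),  |d|² = 442;  R = 3+8 = 11,  c = 442−11² = 321
v_rel = (-6, -1),  |v_rel|² = 37;  v_rel·d = (-6)·(-21) + (-1)·(1) = 125
37·t² − 250·t + 321 = 0  ⇒  m = 125² − 37·321 = 3748
m = 3748 > 0,  v_rel·d = 125 > 0  ⇒  inside

inside=yes margin=3748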